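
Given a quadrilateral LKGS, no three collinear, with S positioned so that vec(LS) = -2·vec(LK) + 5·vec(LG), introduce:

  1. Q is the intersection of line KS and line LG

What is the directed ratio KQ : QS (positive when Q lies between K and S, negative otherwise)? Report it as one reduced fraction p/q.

KQ:QS = 1/2

Set L = (0, 0), K = (1, 0), G = (0, 1), S = (-2, 5); any affine frame gives the same invariant.
1. Q is the intersection of line KS and line LG ⇒ Q = (0, 5/3)
Q = K + t·(S−K) with t = 1/3, so KQ:QS = t:(1−t) = 1/3:2/3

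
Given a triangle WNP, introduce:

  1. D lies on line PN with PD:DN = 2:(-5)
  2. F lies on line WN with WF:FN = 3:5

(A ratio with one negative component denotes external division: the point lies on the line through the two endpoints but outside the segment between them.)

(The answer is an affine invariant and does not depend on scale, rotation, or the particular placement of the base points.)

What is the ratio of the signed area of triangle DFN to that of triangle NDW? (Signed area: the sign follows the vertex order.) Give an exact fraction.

Set W = (0, 0), N = (1, 0), P = (0, 1); any affine frame gives the same invariant.
1. D lies on line PN with PD:DN = 2:(-5) ⇒ D = (-2/3, 5/3)
2. F lies on line WN with WF:FN = 3:5 ⇒ F = (3/8, 0)
2·[DFN] = 25/24, 2·[NDW] = 5/3
[DFN]:[NDW] = 25/24:5/3 = 5/8

[DFN]:[NDW] = 5/8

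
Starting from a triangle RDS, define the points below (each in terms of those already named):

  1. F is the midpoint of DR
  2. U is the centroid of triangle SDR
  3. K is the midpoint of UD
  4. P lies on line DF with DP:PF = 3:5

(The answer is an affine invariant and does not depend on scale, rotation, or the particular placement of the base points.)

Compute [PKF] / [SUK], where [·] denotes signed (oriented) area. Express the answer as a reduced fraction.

Choose coordinates R = (0, 0), D = (1, 0), S = (0, 1).
1. F is the midpoint of DR ⇒ F = (1/2, 0)
2. U is the centroid of triangle SDR ⇒ U = (1/3, 1/3)
3. K is the midpoint of UD ⇒ K = (2/3, 1/6)
4. P lies on line DF with DP:PF = 3:5 ⇒ P = (13/16, 0)
2·[PKF] = 5/96, 2·[SUK] = 1/6
[PKF]:[SUK] = 5/96:1/6 = 5/16

[PKF]:[SUK] = 5/16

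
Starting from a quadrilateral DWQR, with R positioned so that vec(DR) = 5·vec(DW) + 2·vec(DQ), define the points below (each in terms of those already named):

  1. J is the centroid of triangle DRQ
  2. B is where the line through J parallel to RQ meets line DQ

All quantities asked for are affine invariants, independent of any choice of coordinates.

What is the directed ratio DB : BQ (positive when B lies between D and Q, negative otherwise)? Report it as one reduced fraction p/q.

DB:BQ = 2

Work in coordinates with D = (0, 0), W = (1, 0), Q = (0, 1), R = (5, 2).
1. J is the centroid of triangle DRQ ⇒ J = (5/3, 1)
2. B is where the line through J parallel to RQ meets line DQ ⇒ B = (0, 2/3)
B = D + t·(Q−D) with t = 2/3, so DB:BQ = t:(1−t) = 2/3:1/3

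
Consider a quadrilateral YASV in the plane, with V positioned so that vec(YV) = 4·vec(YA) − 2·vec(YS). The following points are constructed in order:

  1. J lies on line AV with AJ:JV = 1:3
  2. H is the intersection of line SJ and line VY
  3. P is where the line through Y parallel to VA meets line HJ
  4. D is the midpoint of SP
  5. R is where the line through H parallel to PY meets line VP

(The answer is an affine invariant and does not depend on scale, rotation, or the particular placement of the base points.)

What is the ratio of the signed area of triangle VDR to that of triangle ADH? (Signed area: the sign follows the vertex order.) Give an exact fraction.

Assign Y = (0, 0), A = (1, 0), S = (0, 1), V = (4, -2) — the answer is frame-independent, so this choice is without loss of generality.
1. J lies on line AV with AJ:JV = 1:3 ⇒ J = (7/4, -1/2)
2. H is the intersection of line SJ and line VY ⇒ H = (14/5, -7/5)
3. P is where the line through Y parallel to VA meets line HJ ⇒ P = (21/4, -7/2)
4. D is the midpoint of SP ⇒ D = (21/8, -5/4)
5. R is where the line through H parallel to PY meets line VP ⇒ R = (35/8, -49/20)
2·[VDR] = 27/80, 2·[ADH] = -1/40
[VDR]:[ADH] = 27/80:-1/40 = -27/2

[VDR]:[ADH] = -27/2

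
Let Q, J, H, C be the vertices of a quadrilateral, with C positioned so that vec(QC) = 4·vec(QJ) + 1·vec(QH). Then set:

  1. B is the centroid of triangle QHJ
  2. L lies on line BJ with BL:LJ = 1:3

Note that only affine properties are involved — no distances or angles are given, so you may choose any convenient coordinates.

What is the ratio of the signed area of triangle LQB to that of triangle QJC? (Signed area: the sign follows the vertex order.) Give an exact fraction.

[LQB]:[QJC] = -1/12

Work in coordinates with Q = (0, 0), J = (1, 0), H = (0, 1), C = (4, 1).
1. B is the centroid of triangle QHJ ⇒ B = (1/3, 1/3)
2. L lies on line BJ with BL:LJ = 1:3 ⇒ L = (1/2, 1/4)
2·[LQB] = -1/12, 2·[QJC] = 1
[LQB]:[QJC] = -1/12:1 = -1/12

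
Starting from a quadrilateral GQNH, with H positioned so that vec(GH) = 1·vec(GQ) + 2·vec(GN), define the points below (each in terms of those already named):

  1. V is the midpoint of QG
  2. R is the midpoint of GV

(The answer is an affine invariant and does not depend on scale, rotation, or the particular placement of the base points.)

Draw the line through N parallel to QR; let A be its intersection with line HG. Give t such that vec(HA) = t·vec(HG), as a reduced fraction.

Assign G = (0, 0), Q = (1, 0), N = (0, 1), H = (1, 2) — the answer is frame-independent, so this choice is without loss of generality.
1. V is the midpoint of QG ⇒ V = (1/2, 0)
2. R is the midpoint of GV ⇒ R = (1/4, 0)
through N parallel to QR: direction (-3/4, 0); meets HG at A = (1/2, 1)
A = H + t·(G−H) with t = 1/2

t = 1/2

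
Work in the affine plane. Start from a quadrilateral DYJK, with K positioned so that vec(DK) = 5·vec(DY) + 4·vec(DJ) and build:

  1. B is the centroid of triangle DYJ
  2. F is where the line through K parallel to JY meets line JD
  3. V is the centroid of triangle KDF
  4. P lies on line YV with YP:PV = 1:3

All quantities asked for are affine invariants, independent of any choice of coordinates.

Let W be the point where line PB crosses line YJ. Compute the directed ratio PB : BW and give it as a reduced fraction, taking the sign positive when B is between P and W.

Assign D = (0, 0), Y = (1, 0), J = (0, 1), K = (5, 4) — the answer is frame-independent, so this choice is without loss of generality.
1. B is the centroid of triangle DYJ ⇒ B = (1/3, 1/3)
2. F is where the line through K parallel to JY meets line JD ⇒ F = (0, 9)
3. V is the centroid of triangle KDF ⇒ V = (5/3, 13/3)
4. P lies on line YV with YP:PV = 1:3 ⇒ P = (7/6, 13/12)
line PB meets YJ at W = (29/57, 28/57)
B = P + t·(W−P) with t = 19/15, so PB:BW = 19/15:-4/15

PB:BW = -19/4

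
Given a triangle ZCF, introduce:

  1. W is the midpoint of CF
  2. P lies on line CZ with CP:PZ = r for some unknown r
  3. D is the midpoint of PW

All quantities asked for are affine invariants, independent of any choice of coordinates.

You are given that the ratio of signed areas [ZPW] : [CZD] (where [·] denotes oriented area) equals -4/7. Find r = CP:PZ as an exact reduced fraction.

Choose coordinates Z = (0, 0), C = (1, 0), F = (0, 1).
1. W is the midpoint of CF ⇒ W = (1/2, 1/2)
2. With CP:PZ = r, write λ = r/(r+1) so P = C + λ·(Z−C); P is affine-linear in λ
3. D is the midpoint of PW ⇒ D is an affine combination of earlier points and hence also affine-linear in λ
Every point depending on P is an affine combination of P and λ-independent points, so each such coordinate is linear in λ; the λ² term in each signed area is a multiple of (Z−C)×(Z−C) = 0, so 2·[ZPW] and 2·[CZD] are each linear in λ. Evaluating at λ=0 and λ=1:
  2·[ZPW] = -1/2·λ + 1/2,   2·[CZD] = -1/4
So [ZPW]:[CZD] = (-1/2·λ + 1/2) / (-1/4). Setting this equal to -4/7:
  -1/2·λ + 1/2 = -4/7·(-1/4)  ⇒  λ = 5/7
Then r = λ/(1−λ) = (5/7)/(2/7) = 5/2. Check: with r = 5/2, P = (2/7, 0) and [ZPW]:[CZD] = -4/7 as required.

r = 5/2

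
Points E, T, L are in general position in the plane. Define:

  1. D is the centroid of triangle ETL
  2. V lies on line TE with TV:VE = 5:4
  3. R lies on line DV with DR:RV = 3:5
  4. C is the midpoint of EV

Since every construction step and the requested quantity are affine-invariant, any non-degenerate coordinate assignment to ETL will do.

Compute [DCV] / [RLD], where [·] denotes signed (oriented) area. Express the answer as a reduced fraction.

[DCV]:[RLD] = -16/3

Choose coordinates E = (0, 0), T = (1, 0), L = (0, 1).
1. D is the centroid of triangle ETL ⇒ D = (1/3, 1/3)
2. V lies on line TE with TV:VE = 5:4 ⇒ V = (4/9, 0)
3. R lies on line DV with DR:RV = 3:5 ⇒ R = (3/8, 5/24)
4. C is the midpoint of EV ⇒ C = (2/9, 0)
2·[DCV] = 2/27, 2·[RLD] = -1/72
[DCV]:[RLD] = 2/27:-1/72 = -16/3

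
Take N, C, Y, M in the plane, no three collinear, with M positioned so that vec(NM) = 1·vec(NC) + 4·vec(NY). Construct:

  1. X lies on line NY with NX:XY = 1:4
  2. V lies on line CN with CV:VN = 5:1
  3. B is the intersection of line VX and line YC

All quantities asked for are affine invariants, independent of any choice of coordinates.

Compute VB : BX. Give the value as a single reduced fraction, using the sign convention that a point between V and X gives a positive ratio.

Assign N = (0, 0), C = (1, 0), Y = (0, 1), M = (1, 4) — the answer is frame-independent, so this choice is without loss of generality.
1. X lies on line NY with NX:XY = 1:4 ⇒ X = (0, 1/5)
2. V lies on line CN with CV:VN = 5:1 ⇒ V = (1/6, 0)
3. B is the intersection of line VX and line YC ⇒ B = (-4, 5)
B = V + t·(X−V) with t = 25, so VB:BX = t:(1−t) = 25:-24

VB:BX = -25/24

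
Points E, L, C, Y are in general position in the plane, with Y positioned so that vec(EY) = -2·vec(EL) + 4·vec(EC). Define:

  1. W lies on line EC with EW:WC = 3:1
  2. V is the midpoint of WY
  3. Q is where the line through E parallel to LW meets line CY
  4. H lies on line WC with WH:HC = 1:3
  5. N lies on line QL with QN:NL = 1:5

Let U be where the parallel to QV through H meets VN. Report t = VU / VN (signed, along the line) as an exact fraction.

t = -39/29

Set E = (0, 0), L = (1, 0), C = (0, 1), Y = (-2, 4); any affine frame gives the same invariant.
1. W lies on line EC with EW:WC = 3:1 ⇒ W = (0, 3/4)
2. V is the midpoint of WY ⇒ V = (-1, 19/8)
3. Q is where the line through E parallel to LW meets line CY ⇒ Q = (4/3, -1)
4. H lies on line WC with WH:HC = 1:3 ⇒ H = (0, 13/16)
5. N lies on line QL with QN:NL = 1:5 ⇒ N = (23/18, -5/6)
through H parallel to QV: direction (-7/3, 27/8); meets VN at U = (-707/174, 194/29)
U = V + t·(N−V) with t = -39/29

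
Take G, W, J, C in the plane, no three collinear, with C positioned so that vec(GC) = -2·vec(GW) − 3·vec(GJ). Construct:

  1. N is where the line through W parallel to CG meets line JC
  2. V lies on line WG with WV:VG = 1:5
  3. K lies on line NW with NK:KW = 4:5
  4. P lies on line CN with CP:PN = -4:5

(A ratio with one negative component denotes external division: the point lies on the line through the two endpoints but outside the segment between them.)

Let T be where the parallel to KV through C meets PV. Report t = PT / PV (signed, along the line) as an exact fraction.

t = 24/31

Work in coordinates with G = (0, 0), W = (1, 0), J = (0, 1), C = (-2, -3).
1. N is where the line through W parallel to CG meets line JC ⇒ N = (-5, -9)
2. V lies on line WG with WV:VG = 1:5 ⇒ V = (5/6, 0)
3. K lies on line NW with NK:KW = 4:5 ⇒ K = (-7/3, -5)
4. P lies on line CN with CP:PN = -4:5 ⇒ P = (10, 21)
through C parallel to KV: direction (19/6, 5); meets PV at T = (90/31, 147/31)
T = P + t·(V−P) with t = 24/31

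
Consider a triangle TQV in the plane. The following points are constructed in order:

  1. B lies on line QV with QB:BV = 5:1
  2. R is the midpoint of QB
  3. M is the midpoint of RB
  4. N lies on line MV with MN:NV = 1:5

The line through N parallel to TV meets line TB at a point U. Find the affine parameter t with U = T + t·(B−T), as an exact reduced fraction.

Assign T = (0, 0), Q = (1, 0), V = (0, 1) — the answer is frame-independent, so this choice is without loss of generality.
1. B lies on line QV with QB:BV = 5:1 ⇒ B = (1/6, 5/6)
2. R is the midpoint of QB ⇒ R = (7/12, 5/12)
3. M is the midpoint of RB ⇒ M = (3/8, 5/8)
4. N lies on line MV with MN:NV = 1:5 ⇒ N = (5/16, 11/16)
through N parallel to TV: direction (0, 1); meets TB at U = (5/16, 25/16)
U = T + t·(B−T) with t = 15/8

t = 15/8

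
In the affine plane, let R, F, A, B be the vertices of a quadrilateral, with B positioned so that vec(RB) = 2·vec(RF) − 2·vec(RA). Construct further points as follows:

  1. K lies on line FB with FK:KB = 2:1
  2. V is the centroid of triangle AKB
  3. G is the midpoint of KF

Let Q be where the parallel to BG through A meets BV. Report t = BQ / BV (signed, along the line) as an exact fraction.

Work in coordinates with R = (0, 0), F = (1, 0), A = (0, 1), B = (2, -2).
1. K lies on line FB with FK:KB = 2:1 ⇒ K = (5/3, -4/3)
2. V is the centroid of triangle AKB ⇒ V = (11/9, -7/9)
3. G is the midpoint of KF ⇒ G = (4/3, -2/3)
through A parallel to BG: direction (-2/3, 4/3); meets BV at Q = (-1/3, 5/3)
Q = B + t·(V−B) with t = 3

t = 3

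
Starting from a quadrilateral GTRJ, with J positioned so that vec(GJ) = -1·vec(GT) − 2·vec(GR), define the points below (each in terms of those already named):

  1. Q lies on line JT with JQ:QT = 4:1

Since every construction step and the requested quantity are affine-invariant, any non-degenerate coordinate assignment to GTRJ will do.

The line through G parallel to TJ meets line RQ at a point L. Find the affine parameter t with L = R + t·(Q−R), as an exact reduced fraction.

Set G = (0, 0), T = (1, 0), R = (0, 1), J = (-1, -2); any affine frame gives the same invariant.
1. Q lies on line JT with JQ:QT = 4:1 ⇒ Q = (3/5, -2/5)
through G parallel to TJ: direction (-2, -2); meets RQ at L = (3/10, 3/10)
L = R + t·(Q−R) with t = 1/2

t = 1/2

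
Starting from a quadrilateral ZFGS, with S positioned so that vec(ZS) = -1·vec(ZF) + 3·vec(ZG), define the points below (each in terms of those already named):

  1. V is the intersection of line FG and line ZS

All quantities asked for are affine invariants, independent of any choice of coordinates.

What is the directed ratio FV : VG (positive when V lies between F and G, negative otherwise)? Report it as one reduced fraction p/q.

FV:VG = -3

Assign Z = (0, 0), F = (1, 0), G = (0, 1), S = (-1, 3) — the answer is frame-independent, so this choice is without loss of generality.
1. V is the intersection of line FG and line ZS ⇒ V = (-1/2, 3/2)
V = F + t·(G−F) with t = 3/2, so FV:VG = t:(1−t) = 3/2:-1/2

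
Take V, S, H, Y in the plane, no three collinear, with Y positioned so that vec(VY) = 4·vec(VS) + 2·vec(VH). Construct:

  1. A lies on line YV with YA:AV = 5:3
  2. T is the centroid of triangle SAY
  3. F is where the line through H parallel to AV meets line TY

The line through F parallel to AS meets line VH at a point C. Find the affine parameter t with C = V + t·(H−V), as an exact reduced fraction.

Assign V = (0, 0), S = (1, 0), H = (0, 1), Y = (4, 2) — the answer is frame-independent, so this choice is without loss of generality.
1. A lies on line YV with YA:AV = 5:3 ⇒ A = (3/2, 3/4)
2. T is the centroid of triangle SAY ⇒ T = (13/6, 11/12)
3. F is where the line through H parallel to AV meets line TY ⇒ F = (15, 17/2)
through F parallel to AS: direction (-1/2, -3/4); meets VH at C = (0, -14)
C = V + t·(H−V) with t = -14

t = -14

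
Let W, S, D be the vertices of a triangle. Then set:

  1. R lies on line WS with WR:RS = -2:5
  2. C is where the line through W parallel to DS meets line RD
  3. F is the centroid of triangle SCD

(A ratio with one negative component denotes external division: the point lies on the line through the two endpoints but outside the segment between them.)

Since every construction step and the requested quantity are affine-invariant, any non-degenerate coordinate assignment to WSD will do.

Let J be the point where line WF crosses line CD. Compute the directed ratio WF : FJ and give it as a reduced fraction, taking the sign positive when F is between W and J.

Set W = (0, 0), S = (1, 0), D = (0, 1); any affine frame gives the same invariant.
1. R lies on line WS with WR:RS = -2:5 ⇒ R = (-2/3, 0)
2. C is where the line through W parallel to DS meets line RD ⇒ C = (-2/5, 2/5)
3. F is the centroid of triangle SCD ⇒ F = (1/5, 7/15)
line WF meets CD at J = (6/5, 14/5)
F = W + t·(J−W) with t = 1/6, so WF:FJ = 1/6:5/6

WF:FJ = 1/5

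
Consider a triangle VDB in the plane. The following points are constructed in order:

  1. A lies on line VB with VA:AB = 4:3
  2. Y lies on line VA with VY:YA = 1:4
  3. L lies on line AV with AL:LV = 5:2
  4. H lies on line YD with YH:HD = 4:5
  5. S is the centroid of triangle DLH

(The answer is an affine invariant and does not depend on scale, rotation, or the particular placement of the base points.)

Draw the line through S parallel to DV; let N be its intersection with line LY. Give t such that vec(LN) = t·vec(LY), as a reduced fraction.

t = 145/81

Set V = (0, 0), D = (1, 0), B = (0, 1); any affine frame gives the same invariant.
1. A lies on line VB with VA:AB = 4:3 ⇒ A = (0, 4/7)
2. Y lies on line VA with VY:YA = 1:4 ⇒ Y = (0, 4/35)
3. L lies on line AV with AL:LV = 5:2 ⇒ L = (0, 8/49)
4. H lies on line YD with YH:HD = 4:5 ⇒ H = (4/9, 4/63)
5. S is the centroid of triangle DLH ⇒ S = (13/27, 100/1323)
through S parallel to DV: direction (-1, 0); meets LY at N = (0, 100/1323)
N = L + t·(Y−L) with t = 145/81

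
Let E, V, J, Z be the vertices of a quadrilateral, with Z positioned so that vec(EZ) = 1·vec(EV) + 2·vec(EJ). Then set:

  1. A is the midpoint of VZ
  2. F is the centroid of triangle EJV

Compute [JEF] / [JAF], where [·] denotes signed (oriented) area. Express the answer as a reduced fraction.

Assign E = (0, 0), V = (1, 0), J = (0, 1), Z = (1, 2) — the answer is frame-independent, so this choice is without loss of generality.
1. A is the midpoint of VZ ⇒ A = (1, 1)
2. F is the centroid of triangle EJV ⇒ F = (1/3, 1/3)
2·[JEF] = 1/3, 2·[JAF] = -2/3
[JEF]:[JAF] = 1/3:-2/3 = -1/2

[JEF]:[JAF] = -1/2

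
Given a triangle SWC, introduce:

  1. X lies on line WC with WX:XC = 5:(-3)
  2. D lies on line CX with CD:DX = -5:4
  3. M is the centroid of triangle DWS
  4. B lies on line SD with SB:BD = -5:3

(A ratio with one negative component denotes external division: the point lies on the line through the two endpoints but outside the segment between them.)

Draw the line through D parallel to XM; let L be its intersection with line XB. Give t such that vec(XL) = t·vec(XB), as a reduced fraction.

t = 8/27

Assign S = (0, 0), W = (1, 0), C = (0, 1) — the answer is frame-independent, so this choice is without loss of generality.
1. X lies on line WC with WX:XC = 5:(-3) ⇒ X = (-3/2, 5/2)
2. D lies on line CX with CD:DX = -5:4 ⇒ D = (-15/2, 17/2)
3. M is the centroid of triangle DWS ⇒ M = (-13/6, 17/6)
4. B lies on line SD with SB:BD = -5:3 ⇒ B = (-75/4, 85/4)
through D parallel to XM: direction (-2/3, 1/3); meets XB at L = (-119/18, 145/18)
L = X + t·(B−X) with t = 8/27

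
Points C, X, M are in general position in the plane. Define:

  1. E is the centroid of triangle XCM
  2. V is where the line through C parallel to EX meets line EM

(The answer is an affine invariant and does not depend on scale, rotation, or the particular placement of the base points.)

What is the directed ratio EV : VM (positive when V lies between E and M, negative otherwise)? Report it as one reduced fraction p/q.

Work in coordinates with C = (0, 0), X = (1, 0), M = (0, 1).
1. E is the centroid of triangle XCM ⇒ E = (1/3, 1/3)
2. V is where the line through C parallel to EX meets line EM ⇒ V = (2/3, -1/3)
V = E + t·(M−E) with t = -1, so EV:VM = t:(1−t) = -1:2

EV:VM = -1/2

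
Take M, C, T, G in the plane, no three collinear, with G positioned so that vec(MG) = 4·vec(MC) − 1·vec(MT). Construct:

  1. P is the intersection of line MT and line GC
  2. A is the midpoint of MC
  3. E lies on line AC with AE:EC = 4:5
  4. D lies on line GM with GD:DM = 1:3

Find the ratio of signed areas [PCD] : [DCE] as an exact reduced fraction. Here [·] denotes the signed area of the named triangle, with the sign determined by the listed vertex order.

Assign M = (0, 0), C = (1, 0), T = (0, 1), G = (4, -1) — the answer is frame-independent, so this choice is without loss of generality.
1. P is the intersection of line MT and line GC ⇒ P = (0, 1/3)
2. A is the midpoint of MC ⇒ A = (1/2, 0)
3. E lies on line AC with AE:EC = 4:5 ⇒ E = (13/18, 0)
4. D lies on line GM with GD:DM = 1:3 ⇒ D = (3, -3/4)
2·[PCD] = -1/12, 2·[DCE] = 5/24
[PCD]:[DCE] = -1/12:5/24 = -2/5

[PCD]:[DCE] = -2/5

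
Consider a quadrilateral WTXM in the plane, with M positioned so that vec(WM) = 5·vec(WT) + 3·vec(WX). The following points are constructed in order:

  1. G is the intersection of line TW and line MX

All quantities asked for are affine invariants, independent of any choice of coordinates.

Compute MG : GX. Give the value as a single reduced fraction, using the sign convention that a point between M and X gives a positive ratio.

MG:GX = -3

Assign W = (0, 0), T = (1, 0), X = (0, 1), M = (5, 3) — the answer is frame-independent, so this choice is without loss of generality.
1. G is the intersection of line TW and line MX ⇒ G = (-5/2, 0)
G = M + t·(X−M) with t = 3/2, so MG:GX = t:(1−t) = 3/2:-1/2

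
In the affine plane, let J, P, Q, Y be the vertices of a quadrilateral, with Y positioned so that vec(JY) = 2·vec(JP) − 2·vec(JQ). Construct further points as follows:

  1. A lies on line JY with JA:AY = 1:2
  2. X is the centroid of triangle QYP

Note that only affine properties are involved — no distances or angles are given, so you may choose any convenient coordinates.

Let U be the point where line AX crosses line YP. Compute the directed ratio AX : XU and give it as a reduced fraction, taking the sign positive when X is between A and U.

AX:XU = 3

Set J = (0, 0), P = (1, 0), Q = (0, 1), Y = (2, -2); any affine frame gives the same invariant.
1. A lies on line JY with JA:AY = 1:2 ⇒ A = (2/3, -2/3)
2. X is the centroid of triangle QYP ⇒ X = (1, -1/3)
line AX meets YP at U = (10/9, -2/9)
X = A + t·(U−A) with t = 3/4, so AX:XU = 3/4:1/4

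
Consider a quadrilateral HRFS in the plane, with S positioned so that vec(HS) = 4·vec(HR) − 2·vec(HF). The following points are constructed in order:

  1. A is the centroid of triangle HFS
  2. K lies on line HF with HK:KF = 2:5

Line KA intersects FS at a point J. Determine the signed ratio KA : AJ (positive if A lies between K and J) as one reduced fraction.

Work in coordinates with H = (0, 0), R = (1, 0), F = (0, 1), S = (4, -2).
1. A is the centroid of triangle HFS ⇒ A = (4/3, -1/3)
2. K lies on line HF with HK:KF = 2:5 ⇒ K = (0, 2/7)
line KA meets FS at J = (5/2, -7/8)
A = K + t·(J−K) with t = 8/15, so KA:AJ = 8/15:7/15

KA:AJ = 8/7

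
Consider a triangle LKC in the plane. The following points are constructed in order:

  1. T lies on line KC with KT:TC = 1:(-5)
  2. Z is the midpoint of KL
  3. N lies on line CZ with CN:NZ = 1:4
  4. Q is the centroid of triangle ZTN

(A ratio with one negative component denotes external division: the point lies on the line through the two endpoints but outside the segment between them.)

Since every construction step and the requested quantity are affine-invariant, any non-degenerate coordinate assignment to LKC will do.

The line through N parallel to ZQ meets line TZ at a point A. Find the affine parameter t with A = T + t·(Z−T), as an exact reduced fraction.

t = 2

Assign L = (0, 0), K = (1, 0), C = (0, 1) — the answer is frame-independent, so this choice is without loss of generality.
1. T lies on line KC with KT:TC = 1:(-5) ⇒ T = (5/4, -1/4)
2. Z is the midpoint of KL ⇒ Z = (1/2, 0)
3. N lies on line CZ with CN:NZ = 1:4 ⇒ N = (1/10, 4/5)
4. Q is the centroid of triangle ZTN ⇒ Q = (37/60, 11/60)
through N parallel to ZQ: direction (7/60, 11/60); meets TZ at A = (-1/4, 1/4)
A = T + t·(Z−T) with t = 2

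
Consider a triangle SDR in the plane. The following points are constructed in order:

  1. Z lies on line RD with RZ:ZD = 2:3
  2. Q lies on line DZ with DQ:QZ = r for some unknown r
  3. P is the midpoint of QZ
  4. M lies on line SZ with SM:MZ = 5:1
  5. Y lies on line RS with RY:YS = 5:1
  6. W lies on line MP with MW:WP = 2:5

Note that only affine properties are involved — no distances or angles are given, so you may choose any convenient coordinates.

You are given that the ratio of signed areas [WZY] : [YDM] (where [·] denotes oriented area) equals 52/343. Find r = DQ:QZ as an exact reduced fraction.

r = 2/5

Assign S = (0, 0), D = (1, 0), R = (0, 1) — the answer is frame-independent, so this choice is without loss of generality.
1. Z lies on line RD with RZ:ZD = 2:3 ⇒ Z = (2/5, 3/5)
2. With DQ:QZ = r, write λ = r/(r+1) so Q = D + λ·(Z−D); Q is affine-linear in λ
3. P is the midpoint of QZ ⇒ P is an affine combination of earlier points and hence also affine-linear in λ
4. M lies on line SZ with SM:MZ = 5:1 ⇒ M = (1/3, 1/2)
5. Y lies on line RS with RY:YS = 5:1 ⇒ Y = (0, 1/6)
6. W lies on line MP with MW:WP = 2:5 ⇒ W is an affine combination of earlier points and hence also affine-linear in λ
Every point depending on Q is an affine combination of Q and λ-independent points, so each such coordinate is linear in λ; the λ² term in each signed area is a multiple of (Z−D)×(Z−D) = 0, so 2·[WZY] and 2·[YDM] are each linear in λ. Evaluating at λ=0 and λ=1:
  2·[WZY] = -1/14·λ + 5/63,   2·[YDM] = 7/18
So [WZY]:[YDM] = (-1/14·λ + 5/63) / (7/18). Setting this equal to 52/343:
  -1/14·λ + 5/63 = 52/343·(7/18)  ⇒  λ = 2/7
Then r = λ/(1−λ) = (2/7)/(5/7) = 2/5. Check: with r = 2/5, Q = (29/35, 6/35) and [WZY]:[YDM] = 52/343 as required.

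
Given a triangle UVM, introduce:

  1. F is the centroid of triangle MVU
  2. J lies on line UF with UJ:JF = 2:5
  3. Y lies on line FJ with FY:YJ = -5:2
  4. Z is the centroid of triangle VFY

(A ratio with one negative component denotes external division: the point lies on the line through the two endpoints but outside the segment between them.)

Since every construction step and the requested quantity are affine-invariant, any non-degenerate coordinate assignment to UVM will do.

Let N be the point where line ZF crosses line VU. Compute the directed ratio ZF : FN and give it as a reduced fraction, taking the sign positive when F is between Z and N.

Choose coordinates U = (0, 0), V = (1, 0), M = (0, 1).
1. F is the centroid of triangle MVU ⇒ F = (1/3, 1/3)
2. J lies on line UF with UJ:JF = 2:5 ⇒ J = (2/21, 2/21)
3. Y lies on line FJ with FY:YJ = -5:2 ⇒ Y = (-4/63, -4/63)
4. Z is the centroid of triangle VFY ⇒ Z = (80/189, 17/189)
line ZF meets VU at N = (21/46, 0)
F = Z + t·(N−Z) with t = -46/17, so ZF:FN = -46/17:63/17

ZF:FN = -46/63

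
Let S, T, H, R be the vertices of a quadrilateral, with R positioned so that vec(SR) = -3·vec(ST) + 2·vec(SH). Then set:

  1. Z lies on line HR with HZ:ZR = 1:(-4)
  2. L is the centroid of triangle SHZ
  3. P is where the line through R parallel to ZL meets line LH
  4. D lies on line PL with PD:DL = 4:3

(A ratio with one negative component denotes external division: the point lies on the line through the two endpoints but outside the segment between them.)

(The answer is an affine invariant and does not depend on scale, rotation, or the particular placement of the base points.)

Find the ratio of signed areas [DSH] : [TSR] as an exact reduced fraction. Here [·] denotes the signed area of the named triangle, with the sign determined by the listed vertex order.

Work in coordinates with S = (0, 0), T = (1, 0), H = (0, 1), R = (-3, 2).
1. Z lies on line HR with HZ:ZR = 1:(-4) ⇒ Z = (1, 2/3)
2. L is the centroid of triangle SHZ ⇒ L = (1/3, 5/9)
3. P is where the line through R parallel to ZL meets line LH ⇒ P = (-1, 7/3)
4. D lies on line PL with PD:DL = 4:3 ⇒ D = (-5/21, 83/63)
2·[DSH] = 5/21, 2·[TSR] = -2
[DSH]:[TSR] = 5/21:-2 = -5/42

[DSH]:[TSR] = -5/42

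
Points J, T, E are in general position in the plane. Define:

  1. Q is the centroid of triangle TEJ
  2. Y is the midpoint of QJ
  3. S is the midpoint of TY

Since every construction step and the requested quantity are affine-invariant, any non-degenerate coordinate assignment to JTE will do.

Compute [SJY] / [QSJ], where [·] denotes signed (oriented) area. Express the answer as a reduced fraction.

Work in coordinates with J = (0, 0), T = (1, 0), E = (0, 1).
1. Q is the centroid of triangle TEJ ⇒ Q = (1/3, 1/3)
2. Y is the midpoint of QJ ⇒ Y = (1/6, 1/6)
3. S is the midpoint of TY ⇒ S = (7/12, 1/12)
2·[SJY] = -1/12, 2·[QSJ] = -1/6
[SJY]:[QSJ] = -1/12:-1/6 = 1/2

[SJY]:[QSJ] = 1/2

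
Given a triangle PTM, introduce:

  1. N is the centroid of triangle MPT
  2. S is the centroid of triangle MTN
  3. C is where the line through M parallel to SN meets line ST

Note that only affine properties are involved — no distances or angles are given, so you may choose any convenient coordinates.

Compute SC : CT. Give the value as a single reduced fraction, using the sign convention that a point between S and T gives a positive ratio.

Work in coordinates with P = (0, 0), T = (1, 0), M = (0, 1).
1. N is the centroid of triangle MPT ⇒ N = (1/3, 1/3)
2. S is the centroid of triangle MTN ⇒ S = (4/9, 4/9)
3. C is where the line through M parallel to SN meets line ST ⇒ C = (-1/9, 8/9)
C = S + t·(T−S) with t = -1, so SC:CT = t:(1−t) = -1:2

SC:CT = -1/2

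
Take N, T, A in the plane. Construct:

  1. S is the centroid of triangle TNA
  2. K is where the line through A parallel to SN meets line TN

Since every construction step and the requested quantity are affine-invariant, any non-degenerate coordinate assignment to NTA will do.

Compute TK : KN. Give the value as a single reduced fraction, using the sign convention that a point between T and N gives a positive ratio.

TK:KN = -2

Work in coordinates with N = (0, 0), T = (1, 0), A = (0, 1).
1. S is the centroid of triangle TNA ⇒ S = (1/3, 1/3)
2. K is where the line through A parallel to SN meets line TN ⇒ K = (-1, 0)
K = T + t·(N−T) with t = 2, so TK:KN = t:(1−t) = 2:-1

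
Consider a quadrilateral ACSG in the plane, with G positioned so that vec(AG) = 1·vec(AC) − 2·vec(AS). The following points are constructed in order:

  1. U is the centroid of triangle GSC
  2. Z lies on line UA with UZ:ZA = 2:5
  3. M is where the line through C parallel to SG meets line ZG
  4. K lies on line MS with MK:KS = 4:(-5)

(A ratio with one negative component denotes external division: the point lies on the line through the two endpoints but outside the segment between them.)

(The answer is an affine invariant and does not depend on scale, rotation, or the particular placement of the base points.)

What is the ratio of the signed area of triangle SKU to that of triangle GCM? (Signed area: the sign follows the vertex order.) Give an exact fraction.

Work in coordinates with A = (0, 0), C = (1, 0), S = (0, 1), G = (1, -2).
1. U is the centroid of triangle GSC ⇒ U = (2/3, -1/3)
2. Z lies on line UA with UZ:ZA = 2:5 ⇒ Z = (10/21, -5/21)
3. M is where the line through C parallel to SG meets line ZG ⇒ M = (-9/2, 33/2)
4. K lies on line MS with MK:KS = 4:(-5) ⇒ K = (-45/2, 157/2)
2·[SKU] = -65/3, 2·[GCM] = 11
[SKU]:[GCM] = -65/3:11 = -65/33

[SKU]:[GCM] = -65/33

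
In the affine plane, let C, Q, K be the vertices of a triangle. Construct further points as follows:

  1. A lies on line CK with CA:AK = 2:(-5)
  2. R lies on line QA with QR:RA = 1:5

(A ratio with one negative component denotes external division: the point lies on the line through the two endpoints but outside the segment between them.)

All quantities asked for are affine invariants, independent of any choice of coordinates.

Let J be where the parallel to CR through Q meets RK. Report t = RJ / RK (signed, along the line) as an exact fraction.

Set C = (0, 0), Q = (1, 0), K = (0, 1); any affine frame gives the same invariant.
1. A lies on line CK with CA:AK = 2:(-5) ⇒ A = (0, -2/3)
2. R lies on line QA with QR:RA = 1:5 ⇒ R = (5/6, -1/9)
through Q parallel to CR: direction (5/6, -1/9); meets RK at J = (13/18, 1/27)
J = R + t·(K−R) with t = 2/15

t = 2/15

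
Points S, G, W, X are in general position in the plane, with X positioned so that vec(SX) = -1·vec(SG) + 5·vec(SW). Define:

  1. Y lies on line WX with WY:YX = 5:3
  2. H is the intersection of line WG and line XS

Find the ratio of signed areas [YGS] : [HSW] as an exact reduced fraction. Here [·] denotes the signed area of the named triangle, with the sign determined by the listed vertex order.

Choose coordinates S = (0, 0), G = (1, 0), W = (0, 1), X = (-1, 5).
1. Y lies on line WX with WY:YX = 5:3 ⇒ Y = (-5/8, 7/2)
2. H is the intersection of line WG and line XS ⇒ H = (-1/4, 5/4)
2·[YGS] = -7/2, 2·[HSW] = 1/4
[YGS]:[HSW] = -7/2:1/4 = -14

[YGS]:[HSW] = -14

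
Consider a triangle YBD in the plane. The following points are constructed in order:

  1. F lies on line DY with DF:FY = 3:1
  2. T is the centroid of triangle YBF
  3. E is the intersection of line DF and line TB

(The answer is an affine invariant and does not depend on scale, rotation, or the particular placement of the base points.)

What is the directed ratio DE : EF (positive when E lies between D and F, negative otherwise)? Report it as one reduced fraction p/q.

DE:EF = -7

Assign Y = (0, 0), B = (1, 0), D = (0, 1) — the answer is frame-independent, so this choice is without loss of generality.
1. F lies on line DY with DF:FY = 3:1 ⇒ F = (0, 1/4)
2. T is the centroid of triangle YBF ⇒ T = (1/3, 1/12)
3. E is the intersection of line DF and line TB ⇒ E = (0, 1/8)
E = D + t·(F−D) with t = 7/6, so DE:EF = t:(1−t) = 7/6:-1/6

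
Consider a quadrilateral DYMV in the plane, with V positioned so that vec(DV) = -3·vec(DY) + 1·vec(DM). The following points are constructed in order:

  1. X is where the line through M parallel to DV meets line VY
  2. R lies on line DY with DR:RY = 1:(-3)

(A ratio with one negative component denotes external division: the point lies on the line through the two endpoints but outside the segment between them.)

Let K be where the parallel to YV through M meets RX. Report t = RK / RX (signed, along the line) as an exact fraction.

Assign D = (0, 0), Y = (1, 0), M = (0, 1), V = (-3, 1) — the answer is frame-independent, so this choice is without loss of generality.
1. X is where the line through M parallel to DV meets line VY ⇒ X = (9, -2)
2. R lies on line DY with DR:RY = 1:(-3) ⇒ R = (-1/2, 0)
through M parallel to YV: direction (-4, 1); meets RX at K = (28, -6)
K = R + t·(X−R) with t = 3

t = 3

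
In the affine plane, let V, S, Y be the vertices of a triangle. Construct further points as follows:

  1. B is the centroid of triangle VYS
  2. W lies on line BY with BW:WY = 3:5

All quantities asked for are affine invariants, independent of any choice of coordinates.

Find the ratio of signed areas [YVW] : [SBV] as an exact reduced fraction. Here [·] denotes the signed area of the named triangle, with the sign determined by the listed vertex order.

Choose coordinates V = (0, 0), S = (1, 0), Y = (0, 1).
1. B is the centroid of triangle VYS ⇒ B = (1/3, 1/3)
2. W lies on line BY with BW:WY = 3:5 ⇒ W = (5/24, 7/12)
2·[YVW] = 5/24, 2·[SBV] = 1/3
[YVW]:[SBV] = 5/24:1/3 = 5/8

[YVW]:[SBV] = 5/8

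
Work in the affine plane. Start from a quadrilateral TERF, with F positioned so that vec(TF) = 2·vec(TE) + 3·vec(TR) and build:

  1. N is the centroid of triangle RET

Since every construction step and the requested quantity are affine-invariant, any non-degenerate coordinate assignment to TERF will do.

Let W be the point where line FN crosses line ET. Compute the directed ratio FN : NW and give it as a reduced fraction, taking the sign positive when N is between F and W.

FN:NW = 8

Choose coordinates T = (0, 0), E = (1, 0), R = (0, 1), F = (2, 3).
1. N is the centroid of triangle RET ⇒ N = (1/3, 1/3)
line FN meets ET at W = (1/8, 0)
N = F + t·(W−F) with t = 8/9, so FN:NW = 8/9:1/9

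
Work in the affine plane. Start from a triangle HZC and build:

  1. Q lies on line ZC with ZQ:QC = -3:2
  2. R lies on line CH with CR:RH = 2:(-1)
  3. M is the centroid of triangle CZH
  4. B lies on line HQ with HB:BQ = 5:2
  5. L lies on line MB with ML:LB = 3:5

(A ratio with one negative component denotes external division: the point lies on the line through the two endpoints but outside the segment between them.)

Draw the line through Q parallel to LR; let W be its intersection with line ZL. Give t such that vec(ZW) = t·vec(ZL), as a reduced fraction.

Set H = (0, 0), Z = (1, 0), C = (0, 1); any affine frame gives the same invariant.
1. Q lies on line ZC with ZQ:QC = -3:2 ⇒ Q = (-2, 3)
2. R lies on line CH with CR:RH = 2:(-1) ⇒ R = (0, -1)
3. M is the centroid of triangle CZH ⇒ M = (1/3, 1/3)
4. B lies on line HQ with HB:BQ = 5:2 ⇒ B = (-10/7, 15/7)
5. L lies on line MB with ML:LB = 3:5 ⇒ L = (-55/168, 85/84)
through Q parallel to LR: direction (55/168, -169/84); meets ZL at W = (-41101/22008, 24055/11004)
W = Z + t·(L−Z) with t = 283/131

t = 283/131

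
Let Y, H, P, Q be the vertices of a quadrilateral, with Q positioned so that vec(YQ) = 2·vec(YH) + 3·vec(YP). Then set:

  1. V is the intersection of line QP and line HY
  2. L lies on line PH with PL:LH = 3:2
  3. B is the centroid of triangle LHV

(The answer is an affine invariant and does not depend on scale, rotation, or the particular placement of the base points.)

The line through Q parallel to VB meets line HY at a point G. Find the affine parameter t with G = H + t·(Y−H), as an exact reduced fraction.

Set Y = (0, 0), H = (1, 0), P = (0, 1), Q = (2, 3); any affine frame gives the same invariant.
1. V is the intersection of line QP and line HY ⇒ V = (-1, 0)
2. L lies on line PH with PL:LH = 3:2 ⇒ L = (3/5, 2/5)
3. B is the centroid of triangle LHV ⇒ B = (1/5, 2/15)
through Q parallel to VB: direction (6/5, 2/15); meets HY at G = (-25, 0)
G = H + t·(Y−H) with t = 26

t = 26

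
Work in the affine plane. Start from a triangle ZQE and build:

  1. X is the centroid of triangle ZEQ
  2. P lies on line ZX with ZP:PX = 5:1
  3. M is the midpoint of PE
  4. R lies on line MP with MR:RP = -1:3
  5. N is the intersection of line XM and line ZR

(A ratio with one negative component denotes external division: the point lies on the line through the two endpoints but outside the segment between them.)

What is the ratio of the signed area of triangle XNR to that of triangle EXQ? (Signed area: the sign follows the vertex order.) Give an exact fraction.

Work in coordinates with Z = (0, 0), Q = (1, 0), E = (0, 1).
1. X is the centroid of triangle ZEQ ⇒ X = (1/3, 1/3)
2. P lies on line ZX with ZP:PX = 5:1 ⇒ P = (5/18, 5/18)
3. M is the midpoint of PE ⇒ M = (5/36, 23/36)
4. R lies on line MP with MR:RP = -1:3 ⇒ R = (5/72, 59/72)
5. N is the intersection of line XM and line ZR ⇒ N = (5/78, 59/78)
2·[XNR] = -1/52, 2·[EXQ] = 1/3
[XNR]:[EXQ] = -1/52:1/3 = -3/52

[XNR]:[EXQ] = -3/52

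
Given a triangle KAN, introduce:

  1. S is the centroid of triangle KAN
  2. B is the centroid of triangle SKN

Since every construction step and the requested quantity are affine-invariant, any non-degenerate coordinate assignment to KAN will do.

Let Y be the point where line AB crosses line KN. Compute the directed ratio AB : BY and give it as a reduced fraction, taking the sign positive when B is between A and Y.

AB:BY = 8

Work in coordinates with K = (0, 0), A = (1, 0), N = (0, 1).
1. S is the centroid of triangle KAN ⇒ S = (1/3, 1/3)
2. B is the centroid of triangle SKN ⇒ B = (1/9, 4/9)
line AB meets KN at Y = (0, 1/2)
B = A + t·(Y−A) with t = 8/9, so AB:BY = 8/9:1/9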